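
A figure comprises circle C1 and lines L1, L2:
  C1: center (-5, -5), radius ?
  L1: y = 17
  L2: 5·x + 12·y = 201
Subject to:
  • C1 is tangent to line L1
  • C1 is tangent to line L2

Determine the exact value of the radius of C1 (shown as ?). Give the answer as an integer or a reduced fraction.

22

1. [C1‖L1]  r_C1² − 484 = 0  ⇒  r_C1 = 22 (r>0 drops 1)
2. [C1‖L2]  r_C1² − 484 = 0  ⇒  r_C1 = 22 (r>0 drops 1)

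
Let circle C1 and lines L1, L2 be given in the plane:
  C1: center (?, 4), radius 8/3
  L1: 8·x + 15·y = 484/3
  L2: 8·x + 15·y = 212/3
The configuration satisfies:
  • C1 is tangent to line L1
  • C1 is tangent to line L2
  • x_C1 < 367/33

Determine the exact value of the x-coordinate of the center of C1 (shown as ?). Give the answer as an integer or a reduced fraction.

1. [C1‖L1]  x_C1² − (76/3)x_C1 + 385/3 = 0  ⇒  x_C1 = 7 or 55/3
2. [C1‖L2]  x_C1² − (8/3)x_C1 − 91/3 = 0  ⇒  x_C1 = -13/3 or 7

7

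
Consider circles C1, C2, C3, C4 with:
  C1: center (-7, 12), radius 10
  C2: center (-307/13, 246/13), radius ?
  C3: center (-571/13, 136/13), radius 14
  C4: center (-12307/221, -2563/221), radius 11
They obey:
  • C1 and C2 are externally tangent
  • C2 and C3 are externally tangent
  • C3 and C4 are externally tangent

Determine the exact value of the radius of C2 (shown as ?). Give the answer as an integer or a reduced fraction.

1. [ext C1·C2]  r_C2² + 20r_C2 − 224 = 0  ⇒  r_C2 = 8 (r>0 drops 1)
2. [ext C2·C3]  r_C2² + 28r_C2 − 288 = 0  ⇒  r_C2 = 8 (r>0 drops 1)

8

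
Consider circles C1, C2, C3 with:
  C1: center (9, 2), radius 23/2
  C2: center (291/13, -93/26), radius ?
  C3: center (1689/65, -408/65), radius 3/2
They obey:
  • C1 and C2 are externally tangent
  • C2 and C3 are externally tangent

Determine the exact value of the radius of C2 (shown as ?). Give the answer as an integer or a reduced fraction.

1. [ext C1·C2]  r_C2² + 23r_C2 − 78 = 0  ⇒  r_C2 = 3 (r>0 drops 1)
2. [ext C2·C3]  r_C2² + 3r_C2 − 18 = 0  ⇒  r_C2 = 3 (r>0 drops 1)

3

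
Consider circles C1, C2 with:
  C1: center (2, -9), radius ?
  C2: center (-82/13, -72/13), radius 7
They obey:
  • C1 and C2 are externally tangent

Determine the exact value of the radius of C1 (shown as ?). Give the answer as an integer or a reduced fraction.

1. [ext C1·C2]  r_C1² + 14r_C1 − 32 = 0  ⇒  r_C1 = 2 (r>0 drops 1)

2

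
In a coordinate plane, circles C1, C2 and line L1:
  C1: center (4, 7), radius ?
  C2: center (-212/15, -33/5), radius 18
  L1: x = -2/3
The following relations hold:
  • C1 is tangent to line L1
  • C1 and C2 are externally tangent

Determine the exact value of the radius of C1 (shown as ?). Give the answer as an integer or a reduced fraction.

14/3

1. [C1‖L1]  r_C1² − 196/9 = 0  ⇒  r_C1 = 14/3 (r>0 drops 1)
2. [ext C1·C2]  r_C1² + 36r_C1 − 1708/9 = 0  ⇒  r_C1 = 14/3 (r>0 drops 1)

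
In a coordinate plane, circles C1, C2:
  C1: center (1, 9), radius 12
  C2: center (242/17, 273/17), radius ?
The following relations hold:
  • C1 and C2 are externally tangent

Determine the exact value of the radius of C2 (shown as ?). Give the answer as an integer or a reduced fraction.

1. [ext C1·C2]  r_C2² + 24r_C2 − 81 = 0  ⇒  r_C2 = 3 (r>0 drops 1)

3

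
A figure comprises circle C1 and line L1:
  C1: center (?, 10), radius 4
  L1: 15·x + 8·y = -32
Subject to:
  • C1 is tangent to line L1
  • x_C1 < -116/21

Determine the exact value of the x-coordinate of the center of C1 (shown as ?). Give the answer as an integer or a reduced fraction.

1. [C1‖L1]  x_C1² + (224/15)x_C1 + 176/5 = 0  ⇒  x_C1 = -12 or -44/15
2. given x_C1 < -116/21: keep -12

-12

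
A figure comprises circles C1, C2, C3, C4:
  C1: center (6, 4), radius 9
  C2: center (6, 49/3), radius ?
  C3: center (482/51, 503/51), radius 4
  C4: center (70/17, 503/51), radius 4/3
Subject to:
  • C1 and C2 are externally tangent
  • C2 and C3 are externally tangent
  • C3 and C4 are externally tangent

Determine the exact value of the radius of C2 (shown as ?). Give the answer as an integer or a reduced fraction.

10/3

1. [ext C1·C2]  r_C2² + 18r_C2 − 640/9 = 0  ⇒  r_C2 = 10/3 (r>0 drops 1)
2. [ext C2·C3]  r_C2² + 8r_C2 − 340/9 = 0  ⇒  r_C2 = 10/3 (r>0 drops 1)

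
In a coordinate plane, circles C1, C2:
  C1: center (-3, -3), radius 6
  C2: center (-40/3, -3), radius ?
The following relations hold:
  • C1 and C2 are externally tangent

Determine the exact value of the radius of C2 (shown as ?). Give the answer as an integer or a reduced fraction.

1. [ext C1·C2]  r_C2² + 12r_C2 − 637/9 = 0  ⇒  r_C2 = 13/3 (r>0 drops 1)

13/3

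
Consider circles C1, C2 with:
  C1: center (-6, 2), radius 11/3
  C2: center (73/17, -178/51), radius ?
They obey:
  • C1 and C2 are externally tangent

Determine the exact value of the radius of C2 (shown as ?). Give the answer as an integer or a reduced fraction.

1. [ext C1·C2]  r_C2² + (22/3)r_C2 − 368/3 = 0  ⇒  r_C2 = 8 (r>0 drops 1)

8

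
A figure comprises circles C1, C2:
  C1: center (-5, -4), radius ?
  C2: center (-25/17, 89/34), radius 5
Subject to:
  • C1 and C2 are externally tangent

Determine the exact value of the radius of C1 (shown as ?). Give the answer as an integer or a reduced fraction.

5/2

1. [ext C1·C2]  r_C1² + 10r_C1 − 125/4 = 0  ⇒  r_C1 = 5/2 (r>0 drops 1)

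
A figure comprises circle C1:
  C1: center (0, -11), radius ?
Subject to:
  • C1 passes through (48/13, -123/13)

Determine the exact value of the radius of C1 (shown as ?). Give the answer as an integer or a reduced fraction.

4

1. [C1∋P]  r_C1² − 16 = 0  ⇒  r_C1 = 4 (r>0 drops 1)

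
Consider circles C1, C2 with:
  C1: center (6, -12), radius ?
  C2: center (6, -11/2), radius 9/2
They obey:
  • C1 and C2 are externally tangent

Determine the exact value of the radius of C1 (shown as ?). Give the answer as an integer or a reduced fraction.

1. [ext C1·C2]  r_C1² + 9r_C1 − 22 = 0  ⇒  r_C1 = 2 (r>0 drops 1)

2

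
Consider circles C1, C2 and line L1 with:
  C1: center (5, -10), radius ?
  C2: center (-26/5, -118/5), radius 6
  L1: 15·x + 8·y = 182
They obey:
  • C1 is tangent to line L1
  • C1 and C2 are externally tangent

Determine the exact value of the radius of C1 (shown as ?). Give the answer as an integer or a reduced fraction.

11

1. [C1‖L1]  r_C1² − 121 = 0  ⇒  r_C1 = 11 (r>0 drops 1)
2. [ext C1·C2]  r_C1² + 12r_C1 − 253 = 0  ⇒  r_C1 = 11 (r>0 drops 1)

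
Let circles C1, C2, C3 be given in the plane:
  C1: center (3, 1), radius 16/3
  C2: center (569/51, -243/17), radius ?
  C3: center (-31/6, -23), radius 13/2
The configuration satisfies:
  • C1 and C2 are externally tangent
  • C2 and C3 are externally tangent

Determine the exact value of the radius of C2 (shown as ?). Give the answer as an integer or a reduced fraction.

12

1. [ext C1·C2]  r_C2² + (32/3)r_C2 − 272 = 0  ⇒  r_C2 = 12 (r>0 drops 1)
2. [ext C2·C3]  r_C2² + 13r_C2 − 300 = 0  ⇒  r_C2 = 12 (r>0 drops 1)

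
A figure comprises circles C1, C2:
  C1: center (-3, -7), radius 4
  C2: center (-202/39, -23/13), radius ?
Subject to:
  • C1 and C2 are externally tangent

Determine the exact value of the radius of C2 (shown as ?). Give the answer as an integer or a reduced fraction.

5/3

1. [ext C1·C2]  r_C2² + 8r_C2 − 145/9 = 0  ⇒  r_C2 = 5/3 (r>0 drops 1)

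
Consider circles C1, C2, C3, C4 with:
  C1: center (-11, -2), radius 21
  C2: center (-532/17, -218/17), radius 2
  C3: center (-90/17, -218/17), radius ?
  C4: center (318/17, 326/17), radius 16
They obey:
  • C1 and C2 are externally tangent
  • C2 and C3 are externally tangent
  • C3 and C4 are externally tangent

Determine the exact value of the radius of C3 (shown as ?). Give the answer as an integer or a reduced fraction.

1. [ext C2·C3]  r_C3² + 4r_C3 − 672 = 0  ⇒  r_C3 = 24 (r>0 drops 1)
2. [ext C3·C4]  r_C3² + 32r_C3 − 1344 = 0  ⇒  r_C3 = 24 (r>0 drops 1)

24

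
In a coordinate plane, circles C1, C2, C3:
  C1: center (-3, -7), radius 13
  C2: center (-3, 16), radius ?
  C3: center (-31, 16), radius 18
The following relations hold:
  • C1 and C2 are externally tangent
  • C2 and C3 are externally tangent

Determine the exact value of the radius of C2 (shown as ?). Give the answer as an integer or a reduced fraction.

10

1. [ext C1·C2]  r_C2² + 26r_C2 − 360 = 0  ⇒  r_C2 = 10 (r>0 drops 1)
2. [ext C2·C3]  r_C2² + 36r_C2 − 460 = 0  ⇒  r_C2 = 10 (r>0 drops 1)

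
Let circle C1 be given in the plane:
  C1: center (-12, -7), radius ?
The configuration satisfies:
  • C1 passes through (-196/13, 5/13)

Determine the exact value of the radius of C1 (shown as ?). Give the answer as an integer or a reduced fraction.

1. [C1∋P]  r_C1² − 64 = 0  ⇒  r_C1 = 8 (r>0 drops 1)

8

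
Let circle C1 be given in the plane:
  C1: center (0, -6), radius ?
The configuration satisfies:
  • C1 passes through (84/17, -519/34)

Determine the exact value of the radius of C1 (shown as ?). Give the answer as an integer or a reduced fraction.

1. [C1∋P]  r_C1² − 441/4 = 0  ⇒  r_C1 = 21/2 (r>0 drops 1)

21/2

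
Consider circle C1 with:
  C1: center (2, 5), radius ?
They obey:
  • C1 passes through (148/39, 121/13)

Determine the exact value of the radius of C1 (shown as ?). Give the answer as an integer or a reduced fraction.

14/3

1. [C1∋P]  r_C1² − 196/9 = 0  ⇒  r_C1 = 14/3 (r>0 drops 1)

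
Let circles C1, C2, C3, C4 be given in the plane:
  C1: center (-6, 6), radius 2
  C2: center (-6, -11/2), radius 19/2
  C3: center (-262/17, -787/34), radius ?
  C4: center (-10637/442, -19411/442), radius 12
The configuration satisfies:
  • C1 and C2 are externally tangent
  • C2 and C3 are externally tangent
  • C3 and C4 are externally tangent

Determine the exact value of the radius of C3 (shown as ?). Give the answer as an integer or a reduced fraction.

1. [ext C2·C3]  r_C3² + 19r_C3 − 1239/4 = 0  ⇒  r_C3 = 21/2 (r>0 drops 1)
2. [ext C3·C4]  r_C3² + 24r_C3 − 1449/4 = 0  ⇒  r_C3 = 21/2 (r>0 drops 1)

21/2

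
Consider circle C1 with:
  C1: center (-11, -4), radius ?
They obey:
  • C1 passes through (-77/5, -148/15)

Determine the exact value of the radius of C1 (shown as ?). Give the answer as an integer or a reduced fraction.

1. [C1∋P]  r_C1² − 484/9 = 0  ⇒  r_C1 = 22/3 (r>0 drops 1)

22/3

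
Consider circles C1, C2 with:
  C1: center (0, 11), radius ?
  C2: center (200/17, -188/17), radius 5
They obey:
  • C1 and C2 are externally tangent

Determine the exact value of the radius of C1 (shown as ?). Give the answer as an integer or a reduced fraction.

1. [ext C1·C2]  r_C1² + 10r_C1 − 600 = 0  ⇒  r_C1 = 20 (r>0 drops 1)

20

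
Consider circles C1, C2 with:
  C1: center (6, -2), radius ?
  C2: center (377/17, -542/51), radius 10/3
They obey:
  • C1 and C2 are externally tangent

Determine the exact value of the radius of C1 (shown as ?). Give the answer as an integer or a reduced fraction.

1. [ext C1·C2]  r_C1² + (20/3)r_C1 − 325 = 0  ⇒  r_C1 = 15 (r>0 drops 1)

15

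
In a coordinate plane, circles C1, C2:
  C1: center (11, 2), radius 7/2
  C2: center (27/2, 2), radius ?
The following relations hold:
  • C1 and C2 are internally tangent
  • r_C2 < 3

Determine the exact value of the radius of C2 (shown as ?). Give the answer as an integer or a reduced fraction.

1. [int C1,C2]  r_C2² − 7r_C2 + 6 = 0  ⇒  r_C2 = 1 or 6
2. given r_C2 < 3: keep 1

1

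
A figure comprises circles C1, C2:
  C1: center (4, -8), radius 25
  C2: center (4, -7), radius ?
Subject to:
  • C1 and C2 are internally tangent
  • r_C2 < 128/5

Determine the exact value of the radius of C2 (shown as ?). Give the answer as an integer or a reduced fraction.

1. [int C1,C2]  r_C2² − 50r_C2 + 624 = 0  ⇒  r_C2 = 24 or 26
2. given r_C2 < 128/5: keep 24

24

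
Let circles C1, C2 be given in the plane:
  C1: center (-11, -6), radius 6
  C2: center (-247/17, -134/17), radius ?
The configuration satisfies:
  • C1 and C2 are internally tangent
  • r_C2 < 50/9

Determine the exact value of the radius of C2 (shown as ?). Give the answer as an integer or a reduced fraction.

1. [int C1,C2]  r_C2² − 12r_C2 + 20 = 0  ⇒  r_C2 = 2 or 10
2. given r_C2 < 50/9: keep 2

2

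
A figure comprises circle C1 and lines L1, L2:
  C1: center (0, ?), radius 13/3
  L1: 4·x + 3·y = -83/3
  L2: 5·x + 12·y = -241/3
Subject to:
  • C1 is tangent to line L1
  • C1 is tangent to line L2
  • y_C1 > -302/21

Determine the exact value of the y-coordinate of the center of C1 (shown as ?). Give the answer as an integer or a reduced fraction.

-2

1. [C1‖L1]  y_C1² + (166/9)y_C1 + 296/9 = 0  ⇒  y_C1 = -148/9 or -2
2. [C1‖L2]  y_C1² + (241/18)y_C1 + 205/9 = 0  ⇒  y_C1 = -205/18 or -2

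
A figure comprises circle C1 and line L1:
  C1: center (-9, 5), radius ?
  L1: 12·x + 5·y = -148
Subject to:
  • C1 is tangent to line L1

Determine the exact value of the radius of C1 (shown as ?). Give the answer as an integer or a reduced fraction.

1. [C1‖L1]  r_C1² − 25 = 0  ⇒  r_C1 = 5 (r>0 drops 1)

5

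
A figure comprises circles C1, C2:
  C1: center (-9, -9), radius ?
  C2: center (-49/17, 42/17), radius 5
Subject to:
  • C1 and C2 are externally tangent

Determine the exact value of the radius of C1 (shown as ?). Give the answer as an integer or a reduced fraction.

1. [ext C1·C2]  r_C1² + 10r_C1 − 144 = 0  ⇒  r_C1 = 8 (r>0 drops 1)

8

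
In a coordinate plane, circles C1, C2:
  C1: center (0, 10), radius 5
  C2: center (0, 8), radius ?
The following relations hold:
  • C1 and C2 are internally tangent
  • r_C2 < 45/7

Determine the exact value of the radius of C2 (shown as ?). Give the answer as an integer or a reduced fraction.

3

1. [int C1,C2]  r_C2² − 10r_C2 + 21 = 0  ⇒  r_C2 = 3 or 7
2. given r_C2 < 45/7: keep 3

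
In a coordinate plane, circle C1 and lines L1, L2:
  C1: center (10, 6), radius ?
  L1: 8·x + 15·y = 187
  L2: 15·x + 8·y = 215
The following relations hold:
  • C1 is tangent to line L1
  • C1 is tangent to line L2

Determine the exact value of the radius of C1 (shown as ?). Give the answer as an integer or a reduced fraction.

1. [C1‖L1]  r_C1² − 1 = 0  ⇒  r_C1 = 1 (r>0 drops 1)
2. [C1‖L2]  r_C1² − 1 = 0  ⇒  r_C1 = 1 (r>0 drops 1)

1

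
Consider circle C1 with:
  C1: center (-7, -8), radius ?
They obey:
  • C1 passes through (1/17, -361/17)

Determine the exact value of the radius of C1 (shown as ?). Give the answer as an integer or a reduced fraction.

1. [C1∋P]  r_C1² − 225 = 0  ⇒  r_C1 = 15 (r>0 drops 1)

15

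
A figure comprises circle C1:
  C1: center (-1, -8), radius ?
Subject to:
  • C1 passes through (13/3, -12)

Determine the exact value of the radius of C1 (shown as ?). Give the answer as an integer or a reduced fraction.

20/3

1. [C1∋P]  r_C1² − 400/9 = 0  ⇒  r_C1 = 20/3 (r>0 drops 1)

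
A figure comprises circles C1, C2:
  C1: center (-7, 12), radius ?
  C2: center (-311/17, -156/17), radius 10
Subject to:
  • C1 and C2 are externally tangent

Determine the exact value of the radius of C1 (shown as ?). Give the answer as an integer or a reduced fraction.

1. [ext C1·C2]  r_C1² + 20r_C1 − 476 = 0  ⇒  r_C1 = 14 (r>0 drops 1)

14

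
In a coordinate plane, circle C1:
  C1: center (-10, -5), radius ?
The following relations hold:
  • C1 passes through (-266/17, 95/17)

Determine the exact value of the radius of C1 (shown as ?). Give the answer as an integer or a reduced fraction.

1. [C1∋P]  r_C1² − 144 = 0  ⇒  r_C1 = 12 (r>0 drops 1)

12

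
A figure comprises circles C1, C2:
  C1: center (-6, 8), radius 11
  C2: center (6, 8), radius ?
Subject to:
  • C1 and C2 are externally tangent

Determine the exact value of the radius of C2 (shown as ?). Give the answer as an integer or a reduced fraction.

1

1. [ext C1·C2]  r_C2² + 22r_C2 − 23 = 0  ⇒  r_C2 = 1 (r>0 drops 1)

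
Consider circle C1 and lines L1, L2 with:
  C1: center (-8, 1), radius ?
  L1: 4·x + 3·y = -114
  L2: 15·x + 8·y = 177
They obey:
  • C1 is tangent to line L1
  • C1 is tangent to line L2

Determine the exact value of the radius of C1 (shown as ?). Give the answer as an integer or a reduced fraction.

1. [C1‖L1]  r_C1² − 289 = 0  ⇒  r_C1 = 17 (r>0 drops 1)
2. [C1‖L2]  r_C1² − 289 = 0  ⇒  r_C1 = 17 (r>0 drops 1)

17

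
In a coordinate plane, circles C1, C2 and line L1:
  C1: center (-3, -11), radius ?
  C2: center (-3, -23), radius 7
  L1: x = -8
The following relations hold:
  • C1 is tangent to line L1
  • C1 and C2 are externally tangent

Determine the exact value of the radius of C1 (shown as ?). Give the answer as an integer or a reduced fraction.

1. [C1‖L1]  r_C1² − 25 = 0  ⇒  r_C1 = 5 (r>0 drops 1)
2. [ext C1·C2]  r_C1² + 14r_C1 − 95 = 0  ⇒  r_C1 = 5 (r>0 drops 1)

5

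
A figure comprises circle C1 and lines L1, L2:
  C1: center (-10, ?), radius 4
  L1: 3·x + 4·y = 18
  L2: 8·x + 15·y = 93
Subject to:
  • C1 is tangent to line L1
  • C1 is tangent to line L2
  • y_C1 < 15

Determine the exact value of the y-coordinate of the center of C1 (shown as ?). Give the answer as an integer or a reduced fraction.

7

1. [C1‖L1]  y_C1² − 24y_C1 + 119 = 0  ⇒  y_C1 = 7 or 17
2. [C1‖L2]  y_C1² − (346/15)y_C1 + 1687/15 = 0  ⇒  y_C1 = 7 or 241/15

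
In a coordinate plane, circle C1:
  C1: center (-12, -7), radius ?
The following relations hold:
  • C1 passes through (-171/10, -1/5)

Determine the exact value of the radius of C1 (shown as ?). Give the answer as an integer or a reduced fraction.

17/2

1. [C1∋P]  r_C1² − 289/4 = 0  ⇒  r_C1 = 17/2 (r>0 drops 1)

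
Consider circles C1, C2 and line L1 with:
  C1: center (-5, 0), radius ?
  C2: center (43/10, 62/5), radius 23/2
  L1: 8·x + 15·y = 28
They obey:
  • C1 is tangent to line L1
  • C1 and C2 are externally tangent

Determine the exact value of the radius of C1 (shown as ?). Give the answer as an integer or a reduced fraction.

4

1. [C1‖L1]  r_C1² − 16 = 0  ⇒  r_C1 = 4 (r>0 drops 1)
2. [ext C1·C2]  r_C1² + 23r_C1 − 108 = 0  ⇒  r_C1 = 4 (r>0 drops 1)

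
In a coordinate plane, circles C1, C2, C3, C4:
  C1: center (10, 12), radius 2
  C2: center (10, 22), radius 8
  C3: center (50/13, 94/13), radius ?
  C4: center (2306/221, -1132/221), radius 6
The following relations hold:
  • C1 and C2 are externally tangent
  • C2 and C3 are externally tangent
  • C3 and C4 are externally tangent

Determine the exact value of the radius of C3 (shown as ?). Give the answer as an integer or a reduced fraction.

1. [ext C2·C3]  r_C3² + 16r_C3 − 192 = 0  ⇒  r_C3 = 8 (r>0 drops 1)
2. [ext C3·C4]  r_C3² + 12r_C3 − 160 = 0  ⇒  r_C3 = 8 (r>0 drops 1)

8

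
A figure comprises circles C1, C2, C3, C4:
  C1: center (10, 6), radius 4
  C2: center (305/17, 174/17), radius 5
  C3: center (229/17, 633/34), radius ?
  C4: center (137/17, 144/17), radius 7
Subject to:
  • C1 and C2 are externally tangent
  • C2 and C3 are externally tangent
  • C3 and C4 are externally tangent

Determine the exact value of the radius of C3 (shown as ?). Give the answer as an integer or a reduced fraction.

1. [ext C2·C3]  r_C3² + 10r_C3 − 261/4 = 0  ⇒  r_C3 = 9/2 (r>0 drops 1)
2. [ext C3·C4]  r_C3² + 14r_C3 − 333/4 = 0  ⇒  r_C3 = 9/2 (r>0 drops 1)

9/2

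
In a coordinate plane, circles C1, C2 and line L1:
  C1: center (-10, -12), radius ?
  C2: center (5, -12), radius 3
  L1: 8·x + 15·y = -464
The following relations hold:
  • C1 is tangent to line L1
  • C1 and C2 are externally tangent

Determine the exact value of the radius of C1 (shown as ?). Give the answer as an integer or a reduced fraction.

12

1. [C1‖L1]  r_C1² − 144 = 0  ⇒  r_C1 = 12 (r>0 drops 1)
2. [ext C1·C2]  r_C1² + 6r_C1 − 216 = 0  ⇒  r_C1 = 12 (r>0 drops 1)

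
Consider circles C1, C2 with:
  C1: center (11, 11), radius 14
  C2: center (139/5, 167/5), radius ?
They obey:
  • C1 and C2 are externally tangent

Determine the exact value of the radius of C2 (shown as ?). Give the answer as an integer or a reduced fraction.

1. [ext C1·C2]  r_C2² + 28r_C2 − 588 = 0  ⇒  r_C2 = 14 (r>0 drops 1)

14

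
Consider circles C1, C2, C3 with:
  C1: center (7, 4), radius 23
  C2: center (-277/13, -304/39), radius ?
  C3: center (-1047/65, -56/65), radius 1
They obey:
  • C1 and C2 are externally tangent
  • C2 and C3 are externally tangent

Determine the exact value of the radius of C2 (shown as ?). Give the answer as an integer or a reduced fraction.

23/3

1. [ext C1·C2]  r_C2² + 46r_C2 − 3703/9 = 0  ⇒  r_C2 = 23/3 (r>0 drops 1)
2. [ext C2·C3]  r_C2² + 2r_C2 − 667/9 = 0  ⇒  r_C2 = 23/3 (r>0 drops 1)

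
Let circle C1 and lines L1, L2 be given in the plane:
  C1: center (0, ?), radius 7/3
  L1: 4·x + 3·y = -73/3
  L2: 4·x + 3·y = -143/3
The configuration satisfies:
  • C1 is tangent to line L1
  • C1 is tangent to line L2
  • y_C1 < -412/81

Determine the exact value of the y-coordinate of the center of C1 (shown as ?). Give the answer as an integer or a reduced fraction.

1. [C1‖L1]  y_C1² + (146/9)y_C1 + 152/3 = 0  ⇒  y_C1 = -12 or -38/9
2. [C1‖L2]  y_C1² + (286/9)y_C1 + 712/3 = 0  ⇒  y_C1 = -178/9 or -12

-12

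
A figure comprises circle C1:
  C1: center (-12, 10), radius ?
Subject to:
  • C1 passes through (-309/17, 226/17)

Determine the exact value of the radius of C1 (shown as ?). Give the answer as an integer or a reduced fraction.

1. [C1∋P]  r_C1² − 49 = 0  ⇒  r_C1 = 7 (r>0 drops 1)

7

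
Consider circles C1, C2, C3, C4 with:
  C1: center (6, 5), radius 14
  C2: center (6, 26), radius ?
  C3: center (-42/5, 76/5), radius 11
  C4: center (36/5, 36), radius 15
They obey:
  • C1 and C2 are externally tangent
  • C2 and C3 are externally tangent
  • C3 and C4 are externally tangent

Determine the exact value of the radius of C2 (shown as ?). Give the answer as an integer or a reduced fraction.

1. [ext C1·C2]  r_C2² + 28r_C2 − 245 = 0  ⇒  r_C2 = 7 (r>0 drops 1)
2. [ext C2·C3]  r_C2² + 22r_C2 − 203 = 0  ⇒  r_C2 = 7 (r>0 drops 1)

7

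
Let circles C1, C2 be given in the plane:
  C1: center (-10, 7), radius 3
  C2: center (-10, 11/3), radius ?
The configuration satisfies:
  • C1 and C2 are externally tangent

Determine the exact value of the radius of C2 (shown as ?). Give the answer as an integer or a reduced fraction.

1/3

1. [ext C1·C2]  r_C2² + 6r_C2 − 19/9 = 0  ⇒  r_C2 = 1/3 (r>0 drops 1)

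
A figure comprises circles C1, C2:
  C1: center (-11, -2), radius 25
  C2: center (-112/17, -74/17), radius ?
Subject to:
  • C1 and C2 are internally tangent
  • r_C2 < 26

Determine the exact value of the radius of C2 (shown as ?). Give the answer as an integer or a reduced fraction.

20

1. [int C1,C2]  r_C2² − 50r_C2 + 600 = 0  ⇒  r_C2 = 20 or 30
2. given r_C2 < 26: keep 20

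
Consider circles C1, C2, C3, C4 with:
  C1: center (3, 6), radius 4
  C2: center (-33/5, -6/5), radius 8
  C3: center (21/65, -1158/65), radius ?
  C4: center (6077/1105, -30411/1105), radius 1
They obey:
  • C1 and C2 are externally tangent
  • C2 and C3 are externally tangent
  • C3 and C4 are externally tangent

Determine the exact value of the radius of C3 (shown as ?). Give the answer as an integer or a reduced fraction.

1. [ext C2·C3]  r_C3² + 16r_C3 − 260 = 0  ⇒  r_C3 = 10 (r>0 drops 1)
2. [ext C3·C4]  r_C3² + 2r_C3 − 120 = 0  ⇒  r_C3 = 10 (r>0 drops 1)

10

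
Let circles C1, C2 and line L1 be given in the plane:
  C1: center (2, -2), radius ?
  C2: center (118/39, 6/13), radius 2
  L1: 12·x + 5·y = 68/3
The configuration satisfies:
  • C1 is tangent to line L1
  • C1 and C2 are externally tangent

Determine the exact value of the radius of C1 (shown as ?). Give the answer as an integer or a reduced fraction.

2/3

1. [C1‖L1]  r_C1² − 4/9 = 0  ⇒  r_C1 = 2/3 (r>0 drops 1)
2. [ext C1·C2]  r_C1² + 4r_C1 − 28/9 = 0  ⇒  r_C1 = 2/3 (r>0 drops 1)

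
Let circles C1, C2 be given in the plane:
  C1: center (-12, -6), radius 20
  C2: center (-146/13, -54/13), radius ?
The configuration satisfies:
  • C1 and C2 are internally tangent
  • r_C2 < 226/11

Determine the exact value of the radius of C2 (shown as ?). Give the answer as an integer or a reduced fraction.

18

1. [int C1,C2]  r_C2² − 40r_C2 + 396 = 0  ⇒  r_C2 = 18 or 22
2. given r_C2 < 226/11: keep 18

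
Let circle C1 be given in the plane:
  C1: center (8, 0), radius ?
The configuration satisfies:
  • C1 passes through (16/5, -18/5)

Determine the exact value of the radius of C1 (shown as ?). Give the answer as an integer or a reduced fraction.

1. [C1∋P]  r_C1² − 36 = 0  ⇒  r_C1 = 6 (r>0 drops 1)

6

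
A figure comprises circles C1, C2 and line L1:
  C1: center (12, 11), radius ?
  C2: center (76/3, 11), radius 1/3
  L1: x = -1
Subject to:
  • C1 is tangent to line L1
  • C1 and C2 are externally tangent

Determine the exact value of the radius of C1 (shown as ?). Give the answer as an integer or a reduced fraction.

13

1. [C1‖L1]  r_C1² − 169 = 0  ⇒  r_C1 = 13 (r>0 drops 1)
2. [ext C1·C2]  r_C1² + (2/3)r_C1 − 533/3 = 0  ⇒  r_C1 = 13 (r>0 drops 1)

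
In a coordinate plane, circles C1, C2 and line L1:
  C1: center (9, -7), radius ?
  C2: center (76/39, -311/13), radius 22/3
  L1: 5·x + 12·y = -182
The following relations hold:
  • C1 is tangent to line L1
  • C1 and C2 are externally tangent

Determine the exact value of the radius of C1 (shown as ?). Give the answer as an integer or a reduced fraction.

11

1. [C1‖L1]  r_C1² − 121 = 0  ⇒  r_C1 = 11 (r>0 drops 1)
2. [ext C1·C2]  r_C1² + (44/3)r_C1 − 847/3 = 0  ⇒  r_C1 = 11 (r>0 drops 1)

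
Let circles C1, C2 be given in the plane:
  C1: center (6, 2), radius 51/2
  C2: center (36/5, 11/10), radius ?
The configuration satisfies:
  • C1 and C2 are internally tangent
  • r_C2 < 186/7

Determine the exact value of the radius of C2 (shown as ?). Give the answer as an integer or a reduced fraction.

1. [int C1,C2]  r_C2² − 51r_C2 + 648 = 0  ⇒  r_C2 = 24 or 27
2. given r_C2 < 186/7: keep 24

24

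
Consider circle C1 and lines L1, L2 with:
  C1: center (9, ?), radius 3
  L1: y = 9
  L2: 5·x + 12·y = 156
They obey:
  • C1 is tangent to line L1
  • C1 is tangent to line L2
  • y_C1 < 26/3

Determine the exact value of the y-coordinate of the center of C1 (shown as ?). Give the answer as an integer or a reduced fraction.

1. [C1‖L1]  y_C1² − 18y_C1 + 72 = 0  ⇒  y_C1 = 6 or 12
2. [C1‖L2]  y_C1² − (37/2)y_C1 + 75 = 0  ⇒  y_C1 = 6 or 25/2

6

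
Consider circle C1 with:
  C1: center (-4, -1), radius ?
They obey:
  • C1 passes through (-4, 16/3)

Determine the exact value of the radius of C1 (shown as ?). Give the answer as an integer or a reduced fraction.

1. [C1∋P]  r_C1² − 361/9 = 0  ⇒  r_C1 = 19/3 (r>0 drops 1)

19/3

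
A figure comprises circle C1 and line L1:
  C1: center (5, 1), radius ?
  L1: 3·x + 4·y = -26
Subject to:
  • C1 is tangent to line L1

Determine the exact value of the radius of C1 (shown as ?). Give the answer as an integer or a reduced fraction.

1. [C1‖L1]  r_C1² − 81 = 0  ⇒  r_C1 = 9 (r>0 drops 1)

9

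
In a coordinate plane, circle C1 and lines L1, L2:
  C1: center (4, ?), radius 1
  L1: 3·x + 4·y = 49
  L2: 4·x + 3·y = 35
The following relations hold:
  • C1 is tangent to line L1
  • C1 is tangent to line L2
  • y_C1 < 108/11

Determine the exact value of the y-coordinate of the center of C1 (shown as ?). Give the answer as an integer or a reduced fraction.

1. [C1‖L1]  y_C1² − (37/2)y_C1 + 84 = 0  ⇒  y_C1 = 8 or 21/2
2. [C1‖L2]  y_C1² − (38/3)y_C1 + 112/3 = 0  ⇒  y_C1 = 14/3 or 8

8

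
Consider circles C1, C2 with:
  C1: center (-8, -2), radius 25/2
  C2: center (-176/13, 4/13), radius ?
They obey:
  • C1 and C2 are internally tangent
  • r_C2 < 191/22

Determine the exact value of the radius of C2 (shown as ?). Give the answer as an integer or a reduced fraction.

1. [int C1,C2]  r_C2² − 25r_C2 + 481/4 = 0  ⇒  r_C2 = 13/2 or 37/2
2. given r_C2 < 191/22: keep 13/2

13/2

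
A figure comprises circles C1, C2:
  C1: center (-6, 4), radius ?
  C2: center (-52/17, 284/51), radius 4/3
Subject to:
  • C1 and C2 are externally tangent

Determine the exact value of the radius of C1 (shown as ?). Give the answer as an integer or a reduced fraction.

2

1. [ext C1·C2]  r_C1² + (8/3)r_C1 − 28/3 = 0  ⇒  r_C1 = 2 (r>0 drops 1)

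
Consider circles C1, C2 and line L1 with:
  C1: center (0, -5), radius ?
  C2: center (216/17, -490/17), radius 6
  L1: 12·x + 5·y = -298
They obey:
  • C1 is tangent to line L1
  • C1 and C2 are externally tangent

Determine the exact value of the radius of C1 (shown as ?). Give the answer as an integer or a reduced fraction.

1. [C1‖L1]  r_C1² − 441 = 0  ⇒  r_C1 = 21 (r>0 drops 1)
2. [ext C1·C2]  r_C1² + 12r_C1 − 693 = 0  ⇒  r_C1 = 21 (r>0 drops 1)

21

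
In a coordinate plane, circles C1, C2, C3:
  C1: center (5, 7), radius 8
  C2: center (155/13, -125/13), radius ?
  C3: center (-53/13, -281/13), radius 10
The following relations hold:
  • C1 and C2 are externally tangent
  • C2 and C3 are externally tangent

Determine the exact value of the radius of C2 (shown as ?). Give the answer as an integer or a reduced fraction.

1. [ext C1·C2]  r_C2² + 16r_C2 − 260 = 0  ⇒  r_C2 = 10 (r>0 drops 1)
2. [ext C2·C3]  r_C2² + 20r_C2 − 300 = 0  ⇒  r_C2 = 10 (r>0 drops 1)

10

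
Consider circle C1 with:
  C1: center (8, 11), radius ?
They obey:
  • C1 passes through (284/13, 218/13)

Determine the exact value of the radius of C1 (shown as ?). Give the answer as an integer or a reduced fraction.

1. [C1∋P]  r_C1² − 225 = 0  ⇒  r_C1 = 15 (r>0 drops 1)

15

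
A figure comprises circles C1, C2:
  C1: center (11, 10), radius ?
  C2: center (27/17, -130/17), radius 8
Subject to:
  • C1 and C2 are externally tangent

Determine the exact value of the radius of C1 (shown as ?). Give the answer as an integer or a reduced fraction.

1. [ext C1·C2]  r_C1² + 16r_C1 − 336 = 0  ⇒  r_C1 = 12 (r>0 drops 1)

12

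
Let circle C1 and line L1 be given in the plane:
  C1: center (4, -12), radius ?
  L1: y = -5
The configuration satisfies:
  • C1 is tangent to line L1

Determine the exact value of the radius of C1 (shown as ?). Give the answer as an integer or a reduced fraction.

7

1. [C1‖L1]  r_C1² − 49 = 0  ⇒  r_C1 = 7 (r>0 drops 1)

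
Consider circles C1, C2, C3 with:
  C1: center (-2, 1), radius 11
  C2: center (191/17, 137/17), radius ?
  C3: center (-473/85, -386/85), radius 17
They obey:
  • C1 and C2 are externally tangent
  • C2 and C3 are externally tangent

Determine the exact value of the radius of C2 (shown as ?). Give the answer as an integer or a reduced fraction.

4

1. [ext C1·C2]  r_C2² + 22r_C2 − 104 = 0  ⇒  r_C2 = 4 (r>0 drops 1)
2. [ext C2·C3]  r_C2² + 34r_C2 − 152 = 0  ⇒  r_C2 = 4 (r>0 drops 1)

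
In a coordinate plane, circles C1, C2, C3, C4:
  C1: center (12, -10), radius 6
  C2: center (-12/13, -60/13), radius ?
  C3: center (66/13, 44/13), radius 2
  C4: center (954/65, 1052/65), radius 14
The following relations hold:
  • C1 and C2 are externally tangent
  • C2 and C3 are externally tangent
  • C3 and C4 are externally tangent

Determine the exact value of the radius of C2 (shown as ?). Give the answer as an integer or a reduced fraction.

8

1. [ext C1·C2]  r_C2² + 12r_C2 − 160 = 0  ⇒  r_C2 = 8 (r>0 drops 1)
2. [ext C2·C3]  r_C2² + 4r_C2 − 96 = 0  ⇒  r_C2 = 8 (r>0 drops 1)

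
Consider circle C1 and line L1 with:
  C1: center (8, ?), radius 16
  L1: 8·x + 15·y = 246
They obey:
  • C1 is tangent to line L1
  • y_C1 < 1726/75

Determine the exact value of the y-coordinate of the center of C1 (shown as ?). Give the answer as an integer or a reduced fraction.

1. [C1‖L1]  y_C1² − (364/15)y_C1 − 908/5 = 0  ⇒  y_C1 = -6 or 454/15
2. given y_C1 < 1726/75: keep -6

-6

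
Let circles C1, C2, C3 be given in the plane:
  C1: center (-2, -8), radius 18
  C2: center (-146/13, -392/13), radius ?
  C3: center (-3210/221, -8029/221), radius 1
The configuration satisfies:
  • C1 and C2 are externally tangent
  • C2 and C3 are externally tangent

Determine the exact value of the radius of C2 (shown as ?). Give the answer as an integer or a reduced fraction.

1. [ext C1·C2]  r_C2² + 36r_C2 − 252 = 0  ⇒  r_C2 = 6 (r>0 drops 1)
2. [ext C2·C3]  r_C2² + 2r_C2 − 48 = 0  ⇒  r_C2 = 6 (r>0 drops 1)

6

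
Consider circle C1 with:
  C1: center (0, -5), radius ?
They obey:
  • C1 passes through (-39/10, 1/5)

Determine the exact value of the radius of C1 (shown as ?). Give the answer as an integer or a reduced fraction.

13/2

1. [C1∋P]  r_C1² − 169/4 = 0  ⇒  r_C1 = 13/2 (r>0 drops 1)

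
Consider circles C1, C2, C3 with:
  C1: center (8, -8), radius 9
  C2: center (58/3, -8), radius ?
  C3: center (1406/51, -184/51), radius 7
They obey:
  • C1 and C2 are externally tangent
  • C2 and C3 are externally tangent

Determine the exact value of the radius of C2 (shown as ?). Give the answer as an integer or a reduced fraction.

1. [ext C1·C2]  r_C2² + 18r_C2 − 427/9 = 0  ⇒  r_C2 = 7/3 (r>0 drops 1)
2. [ext C2·C3]  r_C2² + 14r_C2 − 343/9 = 0  ⇒  r_C2 = 7/3 (r>0 drops 1)

7/3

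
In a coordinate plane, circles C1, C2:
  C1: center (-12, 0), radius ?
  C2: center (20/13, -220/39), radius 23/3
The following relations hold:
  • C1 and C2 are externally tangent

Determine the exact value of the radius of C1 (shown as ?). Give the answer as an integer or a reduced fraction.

7

1. [ext C1·C2]  r_C1² + (46/3)r_C1 − 469/3 = 0  ⇒  r_C1 = 7 (r>0 drops 1)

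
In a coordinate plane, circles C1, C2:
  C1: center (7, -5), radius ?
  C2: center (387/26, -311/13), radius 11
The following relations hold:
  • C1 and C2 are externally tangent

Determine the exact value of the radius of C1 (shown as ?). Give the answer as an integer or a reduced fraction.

1. [ext C1·C2]  r_C1² + 22r_C1 − 1197/4 = 0  ⇒  r_C1 = 19/2 (r>0 drops 1)

19/2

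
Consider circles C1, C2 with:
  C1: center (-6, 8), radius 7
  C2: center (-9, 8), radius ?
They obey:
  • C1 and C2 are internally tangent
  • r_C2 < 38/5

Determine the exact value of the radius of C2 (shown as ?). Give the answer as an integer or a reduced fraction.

4

1. [int C1,C2]  r_C2² − 14r_C2 + 40 = 0  ⇒  r_C2 = 4 or 10
2. given r_C2 < 38/5: keep 4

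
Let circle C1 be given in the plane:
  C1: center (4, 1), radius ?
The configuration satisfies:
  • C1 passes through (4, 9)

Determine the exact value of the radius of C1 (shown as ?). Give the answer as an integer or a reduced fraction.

1. [C1∋P]  r_C1² − 64 = 0  ⇒  r_C1 = 8 (r>0 drops 1)

8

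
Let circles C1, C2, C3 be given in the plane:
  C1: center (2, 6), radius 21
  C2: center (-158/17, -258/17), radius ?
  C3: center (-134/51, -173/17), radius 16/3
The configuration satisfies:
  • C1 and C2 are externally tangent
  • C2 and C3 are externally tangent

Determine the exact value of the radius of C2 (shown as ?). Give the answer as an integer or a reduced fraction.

1. [ext C1·C2]  r_C2² + 42r_C2 − 135 = 0  ⇒  r_C2 = 3 (r>0 drops 1)
2. [ext C2·C3]  r_C2² + (32/3)r_C2 − 41 = 0  ⇒  r_C2 = 3 (r>0 drops 1)

3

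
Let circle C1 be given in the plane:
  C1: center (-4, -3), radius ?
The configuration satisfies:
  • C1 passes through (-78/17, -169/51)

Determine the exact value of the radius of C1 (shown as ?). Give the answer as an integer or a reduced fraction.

1. [C1∋P]  r_C1² − 4/9 = 0  ⇒  r_C1 = 2/3 (r>0 drops 1)

2/3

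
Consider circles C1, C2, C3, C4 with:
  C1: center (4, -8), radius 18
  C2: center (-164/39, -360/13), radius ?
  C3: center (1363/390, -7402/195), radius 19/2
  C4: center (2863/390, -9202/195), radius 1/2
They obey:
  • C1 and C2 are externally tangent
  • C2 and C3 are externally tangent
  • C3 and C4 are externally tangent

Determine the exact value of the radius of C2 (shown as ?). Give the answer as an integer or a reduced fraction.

10/3

1. [ext C1·C2]  r_C2² + 36r_C2 − 1180/9 = 0  ⇒  r_C2 = 10/3 (r>0 drops 1)
2. [ext C2·C3]  r_C2² + 19r_C2 − 670/9 = 0  ⇒  r_C2 = 10/3 (r>0 drops 1)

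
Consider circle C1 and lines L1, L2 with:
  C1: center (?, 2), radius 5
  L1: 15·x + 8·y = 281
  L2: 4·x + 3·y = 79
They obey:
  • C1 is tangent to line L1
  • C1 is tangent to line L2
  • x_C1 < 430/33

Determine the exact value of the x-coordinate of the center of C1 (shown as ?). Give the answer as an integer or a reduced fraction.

1. [C1‖L1]  x_C1² − (106/3)x_C1 + 280 = 0  ⇒  x_C1 = 12 or 70/3
2. [C1‖L2]  x_C1² − (73/2)x_C1 + 294 = 0  ⇒  x_C1 = 12 or 49/2

12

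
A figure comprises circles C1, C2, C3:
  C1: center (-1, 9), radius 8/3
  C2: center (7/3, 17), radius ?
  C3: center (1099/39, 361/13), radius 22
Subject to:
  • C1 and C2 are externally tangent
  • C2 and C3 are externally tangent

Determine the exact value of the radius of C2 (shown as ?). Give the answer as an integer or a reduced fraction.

6

1. [ext C1·C2]  r_C2² + (16/3)r_C2 − 68 = 0  ⇒  r_C2 = 6 (r>0 drops 1)
2. [ext C2·C3]  r_C2² + 44r_C2 − 300 = 0  ⇒  r_C2 = 6 (r>0 drops 1)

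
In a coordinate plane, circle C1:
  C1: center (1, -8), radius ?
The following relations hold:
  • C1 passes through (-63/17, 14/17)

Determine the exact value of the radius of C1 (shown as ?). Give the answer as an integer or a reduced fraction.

1. [C1∋P]  r_C1² − 100 = 0  ⇒  r_C1 = 10 (r>0 drops 1)

10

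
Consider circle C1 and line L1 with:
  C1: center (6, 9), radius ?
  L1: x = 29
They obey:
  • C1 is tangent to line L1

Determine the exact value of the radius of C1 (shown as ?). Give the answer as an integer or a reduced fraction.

1. [C1‖L1]  r_C1² − 529 = 0  ⇒  r_C1 = 23 (r>0 drops 1)

23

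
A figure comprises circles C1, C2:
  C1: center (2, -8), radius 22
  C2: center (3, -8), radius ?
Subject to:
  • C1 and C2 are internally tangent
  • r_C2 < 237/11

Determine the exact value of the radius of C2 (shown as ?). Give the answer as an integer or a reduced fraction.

1. [int C1,C2]  r_C2² − 44r_C2 + 483 = 0  ⇒  r_C2 = 21 or 23
2. given r_C2 < 237/11: keep 21

21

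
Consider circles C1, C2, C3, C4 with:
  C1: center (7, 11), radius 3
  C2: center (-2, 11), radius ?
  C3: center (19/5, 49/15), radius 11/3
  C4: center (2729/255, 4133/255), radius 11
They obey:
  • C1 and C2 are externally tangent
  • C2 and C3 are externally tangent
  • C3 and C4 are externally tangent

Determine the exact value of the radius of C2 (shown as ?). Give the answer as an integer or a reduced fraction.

1. [ext C1·C2]  r_C2² + 6r_C2 − 72 = 0  ⇒  r_C2 = 6 (r>0 drops 1)
2. [ext C2·C3]  r_C2² + (22/3)r_C2 − 80 = 0  ⇒  r_C2 = 6 (r>0 drops 1)

6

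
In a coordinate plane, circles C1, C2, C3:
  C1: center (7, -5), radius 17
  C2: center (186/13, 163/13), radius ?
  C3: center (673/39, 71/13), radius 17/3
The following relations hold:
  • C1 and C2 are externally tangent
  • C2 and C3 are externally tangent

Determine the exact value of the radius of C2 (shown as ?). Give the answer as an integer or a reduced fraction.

1. [ext C1·C2]  r_C2² + 34r_C2 − 72 = 0  ⇒  r_C2 = 2 (r>0 drops 1)
2. [ext C2·C3]  r_C2² + (34/3)r_C2 − 80/3 = 0  ⇒  r_C2 = 2 (r>0 drops 1)

2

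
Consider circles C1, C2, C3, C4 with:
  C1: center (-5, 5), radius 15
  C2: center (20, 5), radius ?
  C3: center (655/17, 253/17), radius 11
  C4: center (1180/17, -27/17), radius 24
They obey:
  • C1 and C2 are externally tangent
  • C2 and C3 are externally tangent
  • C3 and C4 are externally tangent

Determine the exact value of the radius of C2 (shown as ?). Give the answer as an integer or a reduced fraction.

10

1. [ext C1·C2]  r_C2² + 30r_C2 − 400 = 0  ⇒  r_C2 = 10 (r>0 drops 1)
2. [ext C2·C3]  r_C2² + 22r_C2 − 320 = 0  ⇒  r_C2 = 10 (r>0 drops 1)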